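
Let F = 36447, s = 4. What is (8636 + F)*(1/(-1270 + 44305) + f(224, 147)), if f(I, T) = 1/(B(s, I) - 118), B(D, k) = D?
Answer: -11315833/28690 ≈ -394.42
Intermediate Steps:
f(I, T) = -1/114 (f(I, T) = 1/(4 - 118) = 1/(-114) = -1/114)
(8636 + F)*(1/(-1270 + 44305) + f(224, 147)) = (8636 + 36447)*(1/(-1270 + 44305) - 1/114) = 45083*(1/43035 - 1/114) = 45083*(-251/28690) = -11315833/28690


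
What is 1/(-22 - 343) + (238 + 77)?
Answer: 114974/365 ≈ 315.00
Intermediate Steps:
1/(-22 - 343) + (238 + 77) = 1/(-365) + 315 = -1/365 + 315 = 114974/365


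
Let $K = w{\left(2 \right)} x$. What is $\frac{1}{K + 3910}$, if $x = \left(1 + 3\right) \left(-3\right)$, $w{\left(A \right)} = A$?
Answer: $\frac{1}{3886} \approx 0.00025733$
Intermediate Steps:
$x = -12$ ($x = 4 \left(-3\right) = -12$)
$K = -24$ ($K = 2 \left(-12\right) = -24$)
$\frac{1}{K + 3910} = \frac{1}{-24 + 3910} = \frac{1}{3886}$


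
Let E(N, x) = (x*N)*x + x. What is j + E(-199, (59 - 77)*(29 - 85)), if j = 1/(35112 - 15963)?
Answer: -3871845995471/19149 ≈ -2.0220e+8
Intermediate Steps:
E(N, x) = x + N*x² (E(N, x) = (N*x)*x + x = N*x² + x = x + N*x²)
j = 1/19149 ≈ 5.2222e-5
j + E(-199, (59 - 77)*(29 - 85)) = 1/19149 + ((59 - 77)*(29 - 85))*(1 - 199*(59 - 77)*(29 - 85)) = 1/19149 + (-18*(-56))*(1 - (-3582)*(-56)) = 1/19149 + 1008*(1 - 199*1008) = 1/19149 + 1008*(1 - 200592) = 1/19149 + 1008*(-200591) = 1/19149 - 202195728 = -3871845995471/19149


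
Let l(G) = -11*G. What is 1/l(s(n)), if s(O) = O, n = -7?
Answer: 1/77 ≈ 0.012987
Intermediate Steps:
1/l(s(n)) = 1/(-11*(-7)) = 1/77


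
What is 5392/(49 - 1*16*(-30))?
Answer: 5392/529 ≈ 10.193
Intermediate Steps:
5392/(49 - 1*16*(-30)) = 5392/(49 - 16*(-30)) = 5392/(49 + 480) = 5392/529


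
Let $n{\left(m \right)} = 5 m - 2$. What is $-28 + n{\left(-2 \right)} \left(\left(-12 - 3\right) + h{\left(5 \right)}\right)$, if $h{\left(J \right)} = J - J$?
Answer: $152$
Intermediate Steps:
$n{\left(m \right)} = -2 + 5 m$
$h{\left(J \right)} = 0$
$-28 + n{\left(-2 \right)} \left(\left(-12 - 3\right) + h{\left(5 \right)}\right) = -28 + \left(-2 + 5 \left(-2\right)\right) \left(\left(-12 - 3\right) + 0\right) = -28 + \left(-2 - 10\right) \left(-15 + 0\right) = -28 - -180 = -28 + 180 = 152$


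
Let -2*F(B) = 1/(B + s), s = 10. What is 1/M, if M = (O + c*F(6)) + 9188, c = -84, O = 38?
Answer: 8/73829 ≈ 0.00010836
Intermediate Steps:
F(B) = -1/(2*(10 + B)) (F(B) = -1/(2*(B + 10)) = -1/(2*(10 + B)))
M = 73829/8 (M = (38 - (-84)/(20 + 2*6)) + 9188 = (38 - (-84)/(20 + 12)) + 9188 = (38 - (-84)/32) + 9188 = (38 - 84*(-1/32)) + 9188 = (38 + 21/8) + 9188 = 325/8 + 9188 = 73829/8 ≈ 9228.6)
1/M = 1/(73829/8) = 8/73829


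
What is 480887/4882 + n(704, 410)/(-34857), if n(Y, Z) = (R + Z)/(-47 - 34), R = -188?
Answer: 452581871561/4594640598 ≈ 98.502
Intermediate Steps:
n(Y, Z) = 188/81 - Z/81 (n(Y, Z) = (-188 + Z)/(-47 - 34) = (-188 + Z)/(-81) = (-188 + Z)*(-1/81) = 188/81 - Z/81)
480887/4882 + n(704, 410)/(-34857) = 480887/4882 + (188/81 - 1/81*410)/(-34857) = 480887*(1/4882) + (188/81 - 410/81)*(-1/34857) = 480887/4882 - 74/27*(-1/34857) = 480887/4882 + 74/941139 = 452581871561/4594640598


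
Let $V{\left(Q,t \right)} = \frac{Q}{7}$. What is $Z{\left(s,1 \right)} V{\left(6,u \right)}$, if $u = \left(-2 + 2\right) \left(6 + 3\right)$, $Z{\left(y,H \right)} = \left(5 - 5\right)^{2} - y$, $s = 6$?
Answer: $- \frac{36}{7} \approx -5.1429$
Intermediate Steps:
$Z{\left(y,H \right)} = - y$ ($Z{\left(y,H \right)} = 0^{2} - y = 0 - y = - y$)
$u = 0$ ($u = 0 \cdot 9 = 0$)
$V{\left(Q,t \right)} = \frac{Q}{7}$ ($V{\left(Q,t \right)} = Q \frac{1}{7} = \frac{Q}{7}$)
$Z{\left(s,1 \right)} V{\left(6,u \right)} = \left(-1\right) 6 \cdot \frac{1}{7} \cdot 6 = \left(-6\right) \frac{6}{7} = - \frac{36}{7}$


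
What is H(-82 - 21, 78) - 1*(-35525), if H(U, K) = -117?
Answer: 35408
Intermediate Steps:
H(-82 - 21, 78) - 1*(-35525) = -117 - 1*(-35525) = -117 + 35525 = 35408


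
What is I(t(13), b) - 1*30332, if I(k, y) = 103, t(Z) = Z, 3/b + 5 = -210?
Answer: -30229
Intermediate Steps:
b = -3/215 (b = 3/(-5 - 210) = 3/(-215) = 3*(-1/215) = -3/215 ≈ -0.013953)
I(t(13), b) - 1*30332 = 103 - 1*30332 = 103 - 30332 = -30229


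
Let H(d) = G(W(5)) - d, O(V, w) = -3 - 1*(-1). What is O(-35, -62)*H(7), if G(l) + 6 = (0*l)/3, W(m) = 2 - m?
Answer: 26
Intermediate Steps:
O(V, w) = -2 (O(V, w) = -3 + 1 = -2)
G(l) = -6 (G(l) = -6 + (0*l)/3 = -6 + 0*(⅓) = -6 + 0 = -6)
H(d) = -6 - d
O(-35, -62)*H(7) = -2*(-6 - 1*7) = -2*(-6 - 7) = -2*(-13) = 26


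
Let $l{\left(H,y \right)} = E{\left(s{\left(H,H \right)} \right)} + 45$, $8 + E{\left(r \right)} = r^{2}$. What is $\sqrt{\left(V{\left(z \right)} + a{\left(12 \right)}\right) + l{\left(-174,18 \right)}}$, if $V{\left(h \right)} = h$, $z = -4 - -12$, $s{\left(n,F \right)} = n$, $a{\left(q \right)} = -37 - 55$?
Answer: $\sqrt{30229} \approx 173.86$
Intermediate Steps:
$a{\left(q \right)} = -92$ ($a{\left(q \right)} = -37 - 55 = -92$)
$z = 8$ ($z = -4 + 12 = 8$)
$E{\left(r \right)} = -8 + r^{2}$
$l{\left(H,y \right)} = 37 + H^{2}$ ($l{\left(H,y \right)} = \left(-8 + H^{2}\right) + 45 = 37 + H^{2}$)
$\sqrt{\left(V{\left(z \right)} + a{\left(12 \right)}\right) + l{\left(-174,18 \right)}} = \sqrt{\left(8 - 92\right) + \left(37 + \left(-174\right)^{2}\right)} = \sqrt{-84 + \left(37 + 30276\right)} = \sqrt{-84 + 30313} = \sqrt{30229}$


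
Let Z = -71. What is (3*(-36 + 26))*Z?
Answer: 2130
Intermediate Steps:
(3*(-36 + 26))*Z = (3*(-36 + 26))*(-71) = (3*(-10))*(-71) = -30*(-71) = 2130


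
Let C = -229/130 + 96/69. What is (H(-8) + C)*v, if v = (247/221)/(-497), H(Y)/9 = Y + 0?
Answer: 4111353/25262510 ≈ 0.16275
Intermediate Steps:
H(Y) = 9*Y (H(Y) = 9*(Y + 0) = 9*Y)
C = -1107/2990 (C = -229*1/130 + 96*(1/69) = -229/130 + 32/23 = -1107/2990 ≈ -0.37023)
v = -19/8449 (v = (247*(1/221))*(-1/497) = (19/17)*(-1/497) = -19/8449 ≈ -0.0022488)
(H(-8) + C)*v = (9*(-8) - 1107/2990)*(-19/8449) = (-72 - 1107/2990)*(-19/8449) = -216387/2990*(-19/8449) = 4111353/25262510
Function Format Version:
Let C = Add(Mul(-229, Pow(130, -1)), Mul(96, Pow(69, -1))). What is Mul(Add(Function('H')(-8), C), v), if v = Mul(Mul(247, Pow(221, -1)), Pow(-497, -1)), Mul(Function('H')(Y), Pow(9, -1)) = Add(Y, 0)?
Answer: Rational(4111353, 25262510) ≈ 0.16275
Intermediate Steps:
Function('H')(Y) = Mul(9, Y) (Function('H')(Y) = Mul(9, Add(Y, 0)) = Mul(9, Y))
C = Rational(-1107, 2990) (C = Add(Mul(-229, Rational(1, 130)), Mul(96, Rational(1, 69))) = Add(Rational(-229, 130), Rational(32, 23)) = Rational(-1107, 2990) ≈ -0.37023)
v = Rational(-19, 8449) (v = Mul(Mul(247, Rational(1, 221)), Rational(-1, 497)) = Mul(Rational(19, 17), Rational(-1, 497)) = Rational(-19, 8449) ≈ -0.0022488)
Mul(Add(Function('H')(-8), C), v) = Mul(Add(Mul(9, -8), Rational(-1107, 2990)), Rational(-19, 8449)) = Mul(Add(-72, Rational(-1107, 2990)), Rational(-19, 8449)) = Mul(Rational(-216387, 2990), Rational(-19, 8449)) = Rational(4111353, 25262510)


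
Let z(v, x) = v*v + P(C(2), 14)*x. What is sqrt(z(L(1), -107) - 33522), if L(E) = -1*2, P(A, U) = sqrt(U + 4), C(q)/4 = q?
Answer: sqrt(-33518 - 321*sqrt(2)) ≈ 184.31*I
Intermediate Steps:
C(q) = 4*q
P(A, U) = sqrt(4 + U)
L(E) = -2
z(v, x) = v**2 + 3*x*sqrt(2) (z(v, x) = v*v + sqrt(4 + 14)*x = v**2 + sqrt(18)*x = v**2 + (3*sqrt(2))*x = v**2 + 3*x*sqrt(2))
sqrt(z(L(1), -107) - 33522) = sqrt(((-2)**2 + 3*(-107)*sqrt(2)) - 33522) = sqrt((4 - 321*sqrt(2)) - 33522) = sqrt(-33518 - 321*sqrt(2))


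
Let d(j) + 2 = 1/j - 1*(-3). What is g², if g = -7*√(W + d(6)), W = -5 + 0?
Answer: -1127/6 ≈ -187.83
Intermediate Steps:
W = -5
d(j) = 1 + 1/j (d(j) = -2 + (1/j - 1*(-3)) = -2 + (1/j + 3) = -2 + (3 + 1/j) = 1 + 1/j)
g = -7*I*√138/6 (g = -7*√(-5 + (1 + 6)/6) = -7*√(-5 + (⅙)*7) = -7*√(-5 + 7/6) = -7*I*√138/6 ≈ -13.705*I)
g² = (-7*I*√138/6)² = -1127/6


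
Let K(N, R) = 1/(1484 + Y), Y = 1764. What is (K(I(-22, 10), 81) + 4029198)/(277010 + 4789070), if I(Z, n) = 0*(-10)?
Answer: 2617367021/3290925568 ≈ 0.79533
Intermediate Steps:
I(Z, n) = 0
K(N, R) = 1/3248 (K(N, R) = 1/(1484 + 1764) = 1/3248)
(K(I(-22, 10), 81) + 4029198)/(277010 + 4789070) = (1/3248 + 4029198)/(277010 + 4789070) = (13086835105/3248)/5066080 = (13086835105/3248)*(1/5066080) = 2617367021/3290925568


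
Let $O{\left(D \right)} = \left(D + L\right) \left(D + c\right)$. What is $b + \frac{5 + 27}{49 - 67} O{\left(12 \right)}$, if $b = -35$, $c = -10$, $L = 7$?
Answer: $- \frac{923}{9} \approx -102.56$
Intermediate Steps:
$O{\left(D \right)} = \left(-10 + D\right) \left(7 + D\right)$ ($O{\left(D \right)} = \left(D + 7\right) \left(D - 10\right) = \left(7 + D\right) \left(-10 + D\right) = \left(-10 + D\right) \left(7 + D\right)$)
$b + \frac{5 + 27}{49 - 67} O{\left(12 \right)} = -35 + \frac{5 + 27}{49 - 67} \left(-70 + 12^{2} - 36\right) = -35 + \frac{32}{-18} \left(-70 + 144 - 36\right) = -35 + 32 \left(- \frac{1}{18}\right) 38 = -35 - \frac{608}{9} = - \frac{923}{9}$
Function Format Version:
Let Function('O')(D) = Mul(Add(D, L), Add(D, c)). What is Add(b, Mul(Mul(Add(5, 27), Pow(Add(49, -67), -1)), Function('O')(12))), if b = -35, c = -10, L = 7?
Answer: Rational(-923, 9) ≈ -102.56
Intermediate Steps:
Function('O')(D) = Mul(Add(-10, D), Add(7, D)) (Function('O')(D) = Mul(Add(D, 7), Add(D, -10)) = Mul(Add(7, D), Add(-10, D)) = Mul(Add(-10, D), Add(7, D)))
Add(b, Mul(Mul(Add(5, 27), Pow(Add(49, -67), -1)), Function('O')(12))) = Add(-35, Mul(Mul(Add(5, 27), Pow(Add(49, -67), -1)), Add(-70, Pow(12, 2), Mul(-3, 12)))) = Add(-35, Mul(Mul(32, Pow(-18, -1)), Add(-70, 144, -36))) = Add(-35, Mul(Mul(32, Rational(-1, 18)), 38)) = Add(-35, Mul(Rational(-16, 9), 38)) = Add(-35, Rational(-608, 9)) = Rational(-923, 9)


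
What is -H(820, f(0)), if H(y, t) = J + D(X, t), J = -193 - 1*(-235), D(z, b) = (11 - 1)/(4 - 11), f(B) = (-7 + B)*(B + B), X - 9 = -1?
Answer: -284/7 ≈ -40.571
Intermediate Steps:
X = 8 (X = 9 - 1 = 8)
f(B) = 2*B*(-7 + B) (f(B) = (-7 + B)*(2*B) = 2*B*(-7 + B))
D(z, b) = -10/7 (D(z, b) = 10/(-7) = 10*(-⅐) = -10/7)
J = 42 (J = -193 + 235 = 42)
H(y, t) = 284/7 (H(y, t) = 42 - 10/7 = 284/7)
-H(820, f(0)) = -1*284/7 = -284/7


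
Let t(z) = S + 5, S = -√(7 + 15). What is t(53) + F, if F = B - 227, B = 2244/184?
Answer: -9651/46 - √22 ≈ -214.49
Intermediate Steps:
B = 561/46 (B = 2244*(1/184) = 561/46 ≈ 12.196)
F = -9881/46 (F = 561/46 - 227 = -9881/46 ≈ -214.80)
S = -√22 ≈ -4.6904
t(z) = 5 - √22 (t(z) = -√22 + 5 = 5 - √22)
t(53) + F = (5 - √22) - 9881/46 = -9651/46 - √22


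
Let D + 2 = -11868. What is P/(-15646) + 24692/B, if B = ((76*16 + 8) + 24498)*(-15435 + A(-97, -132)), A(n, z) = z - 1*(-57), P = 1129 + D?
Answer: 1071179124997/1560485962530 ≈ 0.68644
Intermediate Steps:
D = -11870 (D = -2 - 11868 = -11870)
P = -10741 (P = 1129 - 11870 = -10741)
A(n, z) = 57 + z (A(n, z) = z + 57 = 57 + z)
B = -398948220 (B = ((76*16 + 8) + 24498)*(-15435 + (57 - 132)) = ((1216 + 8) + 24498)*(-15435 - 75) = (1224 + 24498)*(-15510) = 25722*(-15510) = -398948220)
P/(-15646) + 24692/B = -10741/(-15646) + 24692/(-398948220) = -10741*(-1/15646) + 24692*(-1/398948220) = 10741/15646 - 6173/99737055 = 1071179124997/1560485962530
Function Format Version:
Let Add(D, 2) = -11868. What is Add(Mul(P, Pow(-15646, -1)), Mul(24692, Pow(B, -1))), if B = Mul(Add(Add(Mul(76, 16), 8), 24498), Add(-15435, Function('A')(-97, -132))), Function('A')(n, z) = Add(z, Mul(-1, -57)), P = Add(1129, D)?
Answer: Rational(1071179124997, 1560485962530) ≈ 0.68644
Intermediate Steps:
D = -11870 (D = Add(-2, -11868) = -11870)
P = -10741 (P = Add(1129, -11870) = -10741)
Function('A')(n, z) = Add(57, z) (Function('A')(n, z) = Add(z, 57) = Add(57, z))
B = -398948220 (B = Mul(Add(Add(Mul(76, 16), 8), 24498), Add(-15435, Add(57, -132))) = Mul(Add(Add(1216, 8), 24498), Add(-15435, -75)) = Mul(Add(1224, 24498), -15510) = Mul(25722, -15510) = -398948220)
Add(Mul(P, Pow(-15646, -1)), Mul(24692, Pow(B, -1))) = Add(Mul(-10741, Pow(-15646, -1)), Mul(24692, Pow(-398948220, -1))) = Add(Mul(-10741, Rational(-1, 15646)), Mul(24692, Rational(-1, 398948220))) = Add(Rational(10741, 15646), Rational(-6173, 99737055)) = Rational(1071179124997, 1560485962530)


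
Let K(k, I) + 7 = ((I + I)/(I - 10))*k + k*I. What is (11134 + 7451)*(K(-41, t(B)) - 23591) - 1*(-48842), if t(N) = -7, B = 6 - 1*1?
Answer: -7374831371/17 ≈ -4.3381e+8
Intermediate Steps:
B = 5 (B = 6 - 1 = 5)
K(k, I) = -7 + I*k + 2*I*k/(-10 + I) (K(k, I) = -7 + (((I + I)/(I - 10))*k + k*I) = -7 + (((2*I)/(-10 + I))*k + I*k) = -7 + ((2*I/(-10 + I))*k + I*k) = -7 + (2*I*k/(-10 + I) + I*k) = -7 + (I*k + 2*I*k/(-10 + I)) = -7 + I*k + 2*I*k/(-10 + I))
(11134 + 7451)*(K(-41, t(B)) - 23591) - 1*(-48842) = (11134 + 7451)*((70 - 7*(-7) - 41*(-7)**2 - 8*(-7)*(-41))/(-10 - 7) - 23591) - 1*(-48842) = 18585*((70 + 49 - 41*49 - 2296)/(-17) - 23591) + 48842 = 18585*(-(70 + 49 - 2009 - 2296)/17 - 23591) + 48842 = 18585*(-1/17*(-4186) - 23591) + 48842 = 18585*(4186/17 - 23591) + 48842 = 18585*(-396861/17) + 48842 = -7375661685/17 + 48842 = -7374831371/17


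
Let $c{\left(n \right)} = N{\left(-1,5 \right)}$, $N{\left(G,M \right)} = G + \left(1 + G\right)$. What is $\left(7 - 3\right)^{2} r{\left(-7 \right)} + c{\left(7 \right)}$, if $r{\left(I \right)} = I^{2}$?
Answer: $783$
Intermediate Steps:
$N{\left(G,M \right)} = 1 + 2 G$
$c{\left(n \right)} = -1$ ($c{\left(n \right)} = 1 + 2 \left(-1\right) = 1 - 2 = -1$)
$\left(7 - 3\right)^{2} r{\left(-7 \right)} + c{\left(7 \right)} = \left(7 - 3\right)^{2} \left(-7\right)^{2} - 1 = 4^{2} \cdot 49 - 1 = 16 \cdot 49 - 1 = 784 - 1 = 783$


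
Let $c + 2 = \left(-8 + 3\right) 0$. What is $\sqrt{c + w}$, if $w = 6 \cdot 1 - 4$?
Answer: $0$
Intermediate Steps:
$c = -2$ ($c = -2 + \left(-8 + 3\right) 0 = -2 - 0 = -2 + 0 = -2$)
$w = 2$ ($w = 6 - 4 = 2$)
$\sqrt{c + w} = \sqrt{-2 + 2} = \sqrt{0} = 0$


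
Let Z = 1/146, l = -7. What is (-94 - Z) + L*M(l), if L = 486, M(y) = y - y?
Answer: -13725/146 ≈ -94.007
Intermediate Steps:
Z = 1/146 ≈ 0.0068493
M(y) = 0
(-94 - Z) + L*M(l) = (-94 - 1*1/146) + 486*0 = (-94 - 1/146) + 0 = -13725/146 + 0 = -13725/146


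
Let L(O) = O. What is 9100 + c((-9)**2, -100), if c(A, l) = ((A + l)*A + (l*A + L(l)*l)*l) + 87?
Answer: -182352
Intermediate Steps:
c(A, l) = 87 + A*(A + l) + l*(l**2 + A*l) (c(A, l) = ((A + l)*A + (l*A + l*l)*l) + 87 = (A*(A + l) + (A*l + l**2)*l) + 87 = (A*(A + l) + (l**2 + A*l)*l) + 87 = (A*(A + l) + l*(l**2 + A*l)) + 87 = 87 + A*(A + l) + l*(l**2 + A*l))
9100 + c((-9)**2, -100) = 9100 + (87 + ((-9)**2)**2 + (-100)**3 + (-9)**2*(-100) + (-9)**2*(-100)**2) = 9100 + (87 + 81**2 - 1000000 + 81*(-100) + 81*10000) = 9100 + (87 + 6561 - 1000000 - 8100 + 810000) = 9100 - 191452 = -182352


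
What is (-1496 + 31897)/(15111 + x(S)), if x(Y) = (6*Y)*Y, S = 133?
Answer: 30401/121245 ≈ 0.25074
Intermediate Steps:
x(Y) = 6*Y**2
(-1496 + 31897)/(15111 + x(S)) = (-1496 + 31897)/(15111 + 6*133**2) = 30401/(15111 + 6*17689) = 30401/(15111 + 106134) = 30401/121245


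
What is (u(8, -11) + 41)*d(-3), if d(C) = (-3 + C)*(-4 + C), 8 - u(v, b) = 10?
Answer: 1638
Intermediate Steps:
u(v, b) = -2 (u(v, b) = 8 - 1*10 = 8 - 10 = -2)
d(C) = (-4 + C)*(-3 + C)
(u(8, -11) + 41)*d(-3) = (-2 + 41)*(12 + (-3)² - 7*(-3)) = 39*(12 + 9 + 21) = 39*42 = 1638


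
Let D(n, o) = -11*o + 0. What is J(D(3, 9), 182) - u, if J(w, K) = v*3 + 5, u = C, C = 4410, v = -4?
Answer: -4417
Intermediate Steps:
u = 4410
D(n, o) = -11*o
J(w, K) = -7 (J(w, K) = -4*3 + 5 = -12 + 5 = -7)
J(D(3, 9), 182) - u = -7 - 1*4410 = -7 - 4410 = -4417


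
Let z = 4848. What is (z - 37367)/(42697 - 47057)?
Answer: 32519/4360 ≈ 7.4585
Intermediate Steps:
(z - 37367)/(42697 - 47057) = (4848 - 37367)/(42697 - 47057) = -32519/(-4360) = -32519*(-1/4360) = 32519/4360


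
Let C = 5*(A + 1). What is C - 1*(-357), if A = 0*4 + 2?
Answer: 372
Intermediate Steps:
A = 2 (A = 0 + 2 = 2)
C = 15 (C = 5*(2 + 1) = 5*3 = 15)
C - 1*(-357) = 15 - 1*(-357) = 15 + 357 = 372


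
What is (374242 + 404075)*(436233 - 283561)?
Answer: 118827213024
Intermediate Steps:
(374242 + 404075)*(436233 - 283561) = 778317*152672 = 118827213024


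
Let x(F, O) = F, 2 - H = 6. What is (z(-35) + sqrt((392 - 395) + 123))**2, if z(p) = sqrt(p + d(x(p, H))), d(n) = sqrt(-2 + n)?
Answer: (sqrt(-35 + I*sqrt(37)) + 2*sqrt(30))**2 ≈ 96.221 + 136.18*I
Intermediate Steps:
H = -4 (H = 2 - 1*6 = 2 - 6 = -4)
z(p) = sqrt(p + sqrt(-2 + p))
(z(-35) + sqrt((392 - 395) + 123))**2 = (sqrt(-35 + sqrt(-2 - 35)) + sqrt((392 - 395) + 123))**2 = (sqrt(-35 + sqrt(-37)) + sqrt(-3 + 123))**2 = (sqrt(-35 + I*sqrt(37)) + sqrt(120))**2 = (sqrt(-35 + I*sqrt(37)) + 2*sqrt(30))**2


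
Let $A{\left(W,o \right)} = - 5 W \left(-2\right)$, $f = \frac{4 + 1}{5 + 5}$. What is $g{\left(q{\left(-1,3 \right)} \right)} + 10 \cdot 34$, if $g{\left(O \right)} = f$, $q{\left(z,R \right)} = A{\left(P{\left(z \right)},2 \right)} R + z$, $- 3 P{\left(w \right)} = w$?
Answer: $\frac{681}{2} \approx 340.5$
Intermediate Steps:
$P{\left(w \right)} = - \frac{w}{3}$
$f = \frac{1}{2}$ ($f = \frac{5}{10} = 5 \cdot \frac{1}{10} = \frac{1}{2} \approx 0.5$)
$A{\left(W,o \right)} = 10 W$
$q{\left(z,R \right)} = z - \frac{10 R z}{3}$ ($q{\left(z,R \right)} = 10 \left(- \frac{z}{3}\right) R + z = - \frac{10 z}{3} R + z = - \frac{10 R z}{3} + z = z - \frac{10 R z}{3}$)
$g{\left(O \right)} = \frac{1}{2}$
$g{\left(q{\left(-1,3 \right)} \right)} + 10 \cdot 34 = \frac{1}{2} + 10 \cdot 34 = \frac{1}{2} + 340 = \frac{681}{2}$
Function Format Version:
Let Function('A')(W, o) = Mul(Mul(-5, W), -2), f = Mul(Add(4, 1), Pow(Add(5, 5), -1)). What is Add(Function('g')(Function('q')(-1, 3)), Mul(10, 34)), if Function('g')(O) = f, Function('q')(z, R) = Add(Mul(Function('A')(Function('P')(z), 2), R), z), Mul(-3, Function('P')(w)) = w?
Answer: Rational(681, 2) ≈ 340.50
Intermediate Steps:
Function('P')(w) = Mul(Rational(-1, 3), w)
f = Rational(1, 2) (f = Mul(5, Pow(10, -1)) = Mul(5, Rational(1, 10)) = Rational(1, 2) ≈ 0.50000)
Function('A')(W, o) = Mul(10, W)
Function('q')(z, R) = Add(z, Mul(Rational(-10, 3), R, z)) (Function('q')(z, R) = Add(Mul(Mul(10, Mul(Rational(-1, 3), z)), R), z) = Add(Mul(Mul(Rational(-10, 3), z), R), z) = Add(Mul(Rational(-10, 3), R, z), z) = Add(z, Mul(Rational(-10, 3), R, z)))
Function('g')(O) = Rational(1, 2)
Add(Function('g')(Function('q')(-1, 3)), Mul(10, 34)) = Add(Rational(1, 2), Mul(10, 34)) = Add(Rational(1, 2), 340) = Rational(681, 2)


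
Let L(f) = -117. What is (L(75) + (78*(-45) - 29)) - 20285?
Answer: -23941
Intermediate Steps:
(L(75) + (78*(-45) - 29)) - 20285 = (-117 + (78*(-45) - 29)) - 20285 = (-117 + (-3510 - 29)) - 20285 = (-117 - 3539) - 20285 = -3656 - 20285 = -23941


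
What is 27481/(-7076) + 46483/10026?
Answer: 26694601/35471988 ≈ 0.75255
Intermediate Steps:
27481/(-7076) + 46483/10026 = 27481*(-1/7076) + 46483*(1/10026) = -27481/7076 + 46483/10026 = 26694601/35471988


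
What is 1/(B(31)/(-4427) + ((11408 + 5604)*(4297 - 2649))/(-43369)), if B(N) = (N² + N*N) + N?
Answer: -191994563/124199080009 ≈ -0.0015459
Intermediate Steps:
B(N) = N + 2*N² (B(N) = (N² + N²) + N = 2*N² + N = N + 2*N²)
1/(B(31)/(-4427) + ((11408 + 5604)*(4297 - 2649))/(-43369)) = 1/((31*(1 + 2*31))/(-4427) + ((11408 + 5604)*(4297 - 2649))/(-43369)) = 1/((31*(1 + 62))*(-1/4427) + (17012*1648)*(-1/43369)) = 1/((31*63)*(-1/4427) + 28035776*(-1/43369)) = 1/(1953*(-1/4427) - 28035776/43369) = 1/(-1953/4427 - 28035776/43369) = 1/(-124199080009/191994563) = -191994563/124199080009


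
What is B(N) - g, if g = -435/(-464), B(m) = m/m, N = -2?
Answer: 1/16 ≈ 0.062500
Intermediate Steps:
B(m) = 1
g = 15/16 (g = -435*(-1/464) = 15/16 ≈ 0.93750)
B(N) - g = 1 - 1*15/16 = 1 - 15/16 = 1/16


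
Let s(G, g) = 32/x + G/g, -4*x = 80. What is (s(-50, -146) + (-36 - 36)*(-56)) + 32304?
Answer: 13262181/365 ≈ 36335.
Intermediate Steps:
x = -20 (x = -¼*80 = -20)
s(G, g) = -8/5 + G/g (s(G, g) = 32/(-20) + G/g = 32*(-1/20) + G/g = -8/5 + G/g)
(s(-50, -146) + (-36 - 36)*(-56)) + 32304 = ((-8/5 - 50/(-146)) + (-36 - 36)*(-56)) + 32304 = ((-8/5 - 50*(-1/146)) - 72*(-56)) + 32304 = ((-8/5 + 25/73) + 4032) + 32304 = (-459/365 + 4032) + 32304 = 1471221/365 + 32304 = 13262181/365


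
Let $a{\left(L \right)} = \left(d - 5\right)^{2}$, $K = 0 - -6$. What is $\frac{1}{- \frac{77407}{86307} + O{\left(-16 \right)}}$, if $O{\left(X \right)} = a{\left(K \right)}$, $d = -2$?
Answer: $\frac{86307}{4151636} \approx 0.020789$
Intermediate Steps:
$K = 6$ ($K = 0 + 6 = 6$)
$a{\left(L \right)} = 49$ ($a{\left(L \right)} = \left(-2 - 5\right)^{2} = \left(-7\right)^{2} = 49$)
$O{\left(X \right)} = 49$
$\frac{1}{- \frac{77407}{86307} + O{\left(-16 \right)}} = \frac{1}{- \frac{77407}{86307} + 49} = \frac{1}{\frac{4151636}{86307}} = \frac{86307}{4151636}$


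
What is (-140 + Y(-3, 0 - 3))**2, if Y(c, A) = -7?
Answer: 21609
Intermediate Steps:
(-140 + Y(-3, 0 - 3))**2 = (-140 - 7)**2 = (-147)**2 = 21609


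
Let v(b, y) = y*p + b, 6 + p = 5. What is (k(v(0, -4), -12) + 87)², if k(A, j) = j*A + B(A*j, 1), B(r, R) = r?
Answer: 81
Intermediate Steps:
p = -1 (p = -6 + 5 = -1)
v(b, y) = b - y (v(b, y) = y*(-1) + b = -y + b = b - y)
k(A, j) = 2*A*j (k(A, j) = j*A + A*j = A*j + A*j = 2*A*j)
(k(v(0, -4), -12) + 87)² = (2*(0 - 1*(-4))*(-12) + 87)² = (2*(0 + 4)*(-12) + 87)² = (2*4*(-12) + 87)² = (-96 + 87)² = (-9)² = 81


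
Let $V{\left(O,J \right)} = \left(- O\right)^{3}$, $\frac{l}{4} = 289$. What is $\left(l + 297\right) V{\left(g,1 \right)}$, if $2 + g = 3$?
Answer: $-1453$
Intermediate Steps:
$g = 1$ ($g = -2 + 3 = 1$)
$l = 1156$ ($l = 4 \cdot 289 = 1156$)
$V{\left(O,J \right)} = - O^{3}$
$\left(l + 297\right) V{\left(g,1 \right)} = \left(1156 + 297\right) \left(- 1^{3}\right) = 1453 \left(\left(-1\right) 1\right) = 1453 \left(-1\right) = -1453$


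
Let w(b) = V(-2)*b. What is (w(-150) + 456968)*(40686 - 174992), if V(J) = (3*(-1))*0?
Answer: -61373544208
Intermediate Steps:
V(J) = 0 (V(J) = -3*0 = 0)
w(b) = 0 (w(b) = 0*b = 0)
(w(-150) + 456968)*(40686 - 174992) = (0 + 456968)*(40686 - 174992) = 456968*(-134306) = -61373544208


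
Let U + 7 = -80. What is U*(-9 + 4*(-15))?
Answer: 6003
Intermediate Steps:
U = -87 (U = -7 - 80 = -87)
U*(-9 + 4*(-15)) = -87*(-9 + 4*(-15)) = -87*(-9 - 60) = -87*(-69) = 6003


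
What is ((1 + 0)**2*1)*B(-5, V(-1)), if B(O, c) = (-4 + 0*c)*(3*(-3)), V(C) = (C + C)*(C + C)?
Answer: 36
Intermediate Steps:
V(C) = 4*C**2 (V(C) = (2*C)*(2*C) = 4*C**2)
B(O, c) = 36 (B(O, c) = (-4 + 0)*(-9) = -4*(-9) = 36)
((1 + 0)**2*1)*B(-5, V(-1)) = ((1 + 0)**2*1)*36 = (1**2*1)*36 = (1*1)*36 = 1*36 = 36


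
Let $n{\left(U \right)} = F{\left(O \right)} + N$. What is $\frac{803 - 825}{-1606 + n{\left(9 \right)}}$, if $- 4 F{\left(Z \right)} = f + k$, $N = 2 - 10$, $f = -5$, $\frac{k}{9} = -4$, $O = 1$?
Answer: $\frac{88}{6415} \approx 0.013718$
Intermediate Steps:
$k = -36$ ($k = 9 \left(-4\right) = -36$)
$N = -8$ ($N = 2 - 10 = -8$)
$F{\left(Z \right)} = \frac{41}{4}$ ($F{\left(Z \right)} = - \frac{-5 - 36}{4} = \left(- \frac{1}{4}\right) \left(-41\right) = \frac{41}{4}$)
$n{\left(U \right)} = \frac{9}{4}$ ($n{\left(U \right)} = \frac{41}{4} - 8 = \frac{9}{4}$)
$\frac{803 - 825}{-1606 + n{\left(9 \right)}} = \frac{803 - 825}{-1606 + \frac{9}{4}} = - \frac{22}{- \frac{6415}{4}} = \left(-22\right) \left(- \frac{4}{6415}\right) = \frac{88}{6415}$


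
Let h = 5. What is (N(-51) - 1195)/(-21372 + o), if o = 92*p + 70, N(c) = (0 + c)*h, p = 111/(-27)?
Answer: 6525/97561 ≈ 0.066881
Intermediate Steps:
p = -37/9 (p = 111*(-1/27) = -37/9 ≈ -4.1111)
N(c) = 5*c (N(c) = (0 + c)*5 = c*5 = 5*c)
o = -2774/9 (o = 92*(-37/9) + 70 = -3404/9 + 70 = -2774/9 ≈ -308.22)
(N(-51) - 1195)/(-21372 + o) = (5*(-51) - 1195)/(-21372 - 2774/9) = (-255 - 1195)/(-195122/9) = -1450*(-9/195122) = 6525/97561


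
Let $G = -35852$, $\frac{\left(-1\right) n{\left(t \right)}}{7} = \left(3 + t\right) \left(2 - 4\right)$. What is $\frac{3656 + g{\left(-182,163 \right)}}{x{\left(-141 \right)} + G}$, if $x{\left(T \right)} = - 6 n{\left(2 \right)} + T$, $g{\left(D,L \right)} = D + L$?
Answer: $- \frac{3637}{36413} \approx -0.099882$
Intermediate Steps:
$n{\left(t \right)} = 42 + 14 t$ ($n{\left(t \right)} = - 7 \left(3 + t\right) \left(2 - 4\right) = - 7 \left(3 + t\right) \left(-2\right) = - 7 \left(-6 - 2 t\right) = 42 + 14 t$)
$x{\left(T \right)} = -420 + T$ ($x{\left(T \right)} = - 6 \left(42 + 14 \cdot 2\right) + T = - 6 \left(42 + 28\right) + T = \left(-6\right) 70 + T = -420 + T$)
$\frac{3656 + g{\left(-182,163 \right)}}{x{\left(-141 \right)} + G} = \frac{3656 + \left(-182 + 163\right)}{\left(-420 - 141\right) - 35852} = \frac{3656 - 19}{-561 - 35852} = \frac{3637}{-36413} = 3637 \left(- \frac{1}{36413}\right) = - \frac{3637}{36413}$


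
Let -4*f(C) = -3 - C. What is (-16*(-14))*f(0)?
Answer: 168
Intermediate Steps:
f(C) = ¾ + C/4 (f(C) = -(-3 - C)/4 = ¾ + C/4)
(-16*(-14))*f(0) = (-16*(-14))*(¾ + (¼)*0) = 224*(¾ + 0) = 224*(¾) = 168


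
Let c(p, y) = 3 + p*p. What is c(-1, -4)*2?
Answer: 8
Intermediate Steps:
c(p, y) = 3 + p²
c(-1, -4)*2 = (3 + (-1)²)*2 = (3 + 1)*2 = 4*2 = 8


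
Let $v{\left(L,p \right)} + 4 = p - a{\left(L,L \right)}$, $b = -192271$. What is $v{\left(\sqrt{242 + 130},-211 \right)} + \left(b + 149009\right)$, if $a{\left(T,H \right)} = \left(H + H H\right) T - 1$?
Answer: $-43848 - 744 \sqrt{93} \approx -51023.0$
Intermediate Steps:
$a{\left(T,H \right)} = -1 + T \left(H + H^{2}\right)$ ($a{\left(T,H \right)} = \left(H + H^{2}\right) T - 1 = T \left(H + H^{2}\right) - 1 = -1 + T \left(H + H^{2}\right)$)
$v{\left(L,p \right)} = -3 + p - L^{2} - L^{3}$ ($v{\left(L,p \right)} = -4 - \left(-1 - p + L L + L L^{2}\right) = -4 - \left(-1 + L^{2} + L^{3} - p\right) = -3 + p - L^{2} - L^{3}$)
$v{\left(\sqrt{242 + 130},-211 \right)} + \left(b + 149009\right) = \left(-3 - 211 - \left(\sqrt{242 + 130}\right)^{2} - \left(\sqrt{242 + 130}\right)^{3}\right) + \left(-192271 + 149009\right) = \left(-3 - 211 - \left(\sqrt{372}\right)^{2} - \left(\sqrt{372}\right)^{3}\right) - 43262 = \left(-3 - 211 - \left(2 \sqrt{93}\right)^{2} - \left(2 \sqrt{93}\right)^{3}\right) - 43262 = \left(-3 - 211 - 372 - 744 \sqrt{93}\right) - 43262 = \left(-586 - 744 \sqrt{93}\right) - 43262 = -43848 - 744 \sqrt{93}$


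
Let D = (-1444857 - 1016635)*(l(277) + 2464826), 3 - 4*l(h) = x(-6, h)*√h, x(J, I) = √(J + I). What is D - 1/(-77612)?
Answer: -470883748753171731/77612 + 615373*√75067 ≈ -6.0670e+12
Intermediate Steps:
x(J, I) = √(I + J)
l(h) = ¾ - √h*√(-6 + h)/4 (l(h) = ¾ - √(h - 6)*√h/4 = ¾ - √(-6 + h)*√h/4 = ¾ - √h*√(-6 + h)/4)
D = -6067151326511 + 615373*√75067 (D = (-1444857 - 1016635)*((¾ - √277*√(-6 + 277)/4) + 2464826) = -2461492*((¾ - √277*√271/4) + 2464826) = -2461492*((¾ - √75067/4) + 2464826) = -2461492*(9859307/4 - √75067/4) = -6067151326511 + 615373*√75067 ≈ -6.0670e+12)
D - 1/(-77612) = (-6067151326511 + 615373*√75067) - 1/(-77612) = (-6067151326511 + 615373*√75067) - 1*(-1/77612) = (-6067151326511 + 615373*√75067) + 1/77612 = -470883748753171731/77612 + 615373*√75067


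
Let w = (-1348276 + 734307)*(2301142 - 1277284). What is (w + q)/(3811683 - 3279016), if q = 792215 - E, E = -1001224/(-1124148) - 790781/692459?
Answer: -122332876981104045359378/103660513793144661 ≈ -1.1801e+6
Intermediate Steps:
w = -628617072402 (w = -613969*1023858 = -628617072402)
E = -48912077443/194606599983 (E = -1001224*(-1/1124148) - 790781*1/692459 = 250306/281037 - 790781/692459 = -48912077443/194606599983 ≈ -0.25134)
q = 154170316517609788/194606599983 (q = 792215 - 1*(-48912077443/194606599983) = 792215 + 48912077443/194606599983 = 154170316517609788/194606599983 ≈ 7.9222e+5)
(w + q)/(3811683 - 3279016) = (-628617072402 + 154170316517609788/194606599983)/(3811683 - 3279016) = -122332876981104045359378/194606599983/532667 = -122332876981104045359378/194606599983*1/532667 = -122332876981104045359378/103660513793144661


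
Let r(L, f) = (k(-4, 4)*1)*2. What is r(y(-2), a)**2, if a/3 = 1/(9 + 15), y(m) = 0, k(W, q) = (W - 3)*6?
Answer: 7056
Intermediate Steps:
k(W, q) = -18 + 6*W (k(W, q) = (-3 + W)*6 = -18 + 6*W)
a = 1/8 (a = 3/(9 + 15) = 3/24 = 3*(1/24) = 1/8 ≈ 0.12500)
r(L, f) = -84 (r(L, f) = ((-18 + 6*(-4))*1)*2 = ((-18 - 24)*1)*2 = -42*1*2 = -42*2 = -84)
r(y(-2), a)**2 = (-84)**2 = 7056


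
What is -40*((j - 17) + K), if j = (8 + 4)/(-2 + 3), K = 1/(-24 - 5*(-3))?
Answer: 1840/9 ≈ 204.44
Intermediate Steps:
K = -1/9 (K = 1/(-24 + 15) = 1/(-9) = -1/9 ≈ -0.11111)
j = 12 (j = 12/1 = 12*1 = 12)
-40*((j - 17) + K) = -40*((12 - 17) - 1/9) = -40*(-5 - 1/9) = -40*(-46/9) = 1840/9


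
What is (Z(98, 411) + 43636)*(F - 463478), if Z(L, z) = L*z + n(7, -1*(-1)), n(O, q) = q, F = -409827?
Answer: -73283389075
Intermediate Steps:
Z(L, z) = 1 + L*z (Z(L, z) = L*z - 1*(-1) = L*z + 1 = 1 + L*z)
(Z(98, 411) + 43636)*(F - 463478) = ((1 + 98*411) + 43636)*(-409827 - 463478) = ((1 + 40278) + 43636)*(-873305) = (40279 + 43636)*(-873305) = 83915*(-873305) = -73283389075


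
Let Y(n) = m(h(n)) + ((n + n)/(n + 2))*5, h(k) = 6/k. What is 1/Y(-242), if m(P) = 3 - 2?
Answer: 12/133 ≈ 0.090226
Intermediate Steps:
m(P) = 1
Y(n) = 1 + 10*n/(2 + n) (Y(n) = 1 + ((n + n)/(n + 2))*5 = 1 + ((2*n)/(2 + n))*5 = 1 + (2*n/(2 + n))*5 = 1 + 10*n/(2 + n))
1/Y(-242) = 1/((2 + 11*(-242))/(2 - 242)) = 1/((2 - 2662)/(-240)) = 1/(-1/240*(-2660)) = 1/(133/12) = 12/133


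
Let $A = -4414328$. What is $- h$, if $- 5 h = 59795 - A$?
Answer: $\frac{4474123}{5} \approx 8.9483 \cdot 10^{5}$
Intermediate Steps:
$h = - \frac{4474123}{5}$ ($h = - \frac{59795 - -4414328}{5} = - \frac{59795 + 4414328}{5} = \left(- \frac{1}{5}\right) 4474123 = - \frac{4474123}{5} \approx -8.9483 \cdot 10^{5}$)
$- h = \left(-1\right) \left(- \frac{4474123}{5}\right) = \frac{4474123}{5}$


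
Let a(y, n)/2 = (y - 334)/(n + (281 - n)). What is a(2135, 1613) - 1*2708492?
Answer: -761082650/281 ≈ -2.7085e+6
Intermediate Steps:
a(y, n) = -668/281 + 2*y/281 (a(y, n) = 2*((y - 334)/(n + (281 - n))) = 2*((-334 + y)/281) = 2*((-334 + y)*(1/281)) = 2*(-334/281 + y/281) = -668/281 + 2*y/281)
a(2135, 1613) - 1*2708492 = (-668/281 + (2/281)*2135) - 1*2708492 = (-668/281 + 4270/281) - 2708492 = 3602/281 - 2708492 = -761082650/281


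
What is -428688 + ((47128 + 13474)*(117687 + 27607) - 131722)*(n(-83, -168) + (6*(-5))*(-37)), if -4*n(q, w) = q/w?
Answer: 3283538024694653/336 ≈ 9.7724e+12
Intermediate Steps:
n(q, w) = -q/(4*w)
-428688 + ((47128 + 13474)*(117687 + 27607) - 131722)*(n(-83, -168) + (6*(-5))*(-37)) = -428688 + ((47128 + 13474)*(117687 + 27607) - 131722)*(-1/4*(-83)/(-168) + (6*(-5))*(-37)) = -428688 + (60602*145294 - 131722)*(-1/4*(-83)*(-1/168) - 30*(-37)) = -428688 + (8805106988 - 131722)*(-83/672 + 1110) = -428688 + 8804975266*(745837/672) = -428688 + 3283538168733821/336 = 3283538024694653/336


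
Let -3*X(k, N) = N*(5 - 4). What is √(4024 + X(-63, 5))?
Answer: √36201/3 ≈ 63.422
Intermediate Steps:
X(k, N) = -N/3 (X(k, N) = -N*(5 - 4)/3 = -N/3)
√(4024 + X(-63, 5)) = √(4024 - ⅓*5) = √(4024 - 5/3) = √(12067/3) = √36201/3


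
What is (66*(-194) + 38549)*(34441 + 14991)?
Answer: 1272626840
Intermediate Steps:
(66*(-194) + 38549)*(34441 + 14991) = (-12804 + 38549)*49432 = 25745*49432 = 1272626840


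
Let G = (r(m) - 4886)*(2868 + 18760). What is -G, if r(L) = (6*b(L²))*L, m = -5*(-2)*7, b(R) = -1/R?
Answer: 3698669164/35 ≈ 1.0568e+8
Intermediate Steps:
m = 70 (m = 10*7 = 70)
r(L) = -6/L (r(L) = (6*(-1/(L²)))*L = (6*(-1/L²))*L = (-6/L²)*L = -6/L)
G = -3698669164/35 (G = (-6/70 - 4886)*(2868 + 18760) = (-6*1/70 - 4886)*21628 = (-3/35 - 4886)*21628 = -171013/35*21628 = -3698669164/35 ≈ -1.0568e+8)
-G = -1*(-3698669164/35) = 3698669164/35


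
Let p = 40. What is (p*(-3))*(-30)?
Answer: 3600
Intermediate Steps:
(p*(-3))*(-30) = (40*(-3))*(-30) = -120*(-30) = 3600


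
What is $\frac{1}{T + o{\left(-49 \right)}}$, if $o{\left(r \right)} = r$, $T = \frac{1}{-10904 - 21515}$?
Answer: $- \frac{32419}{1588532} \approx -0.020408$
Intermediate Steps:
$T = - \frac{1}{32419}$ ($T = \frac{1}{-32419} = - \frac{1}{32419} \approx -3.0846 \cdot 10^{-5}$)
$\frac{1}{T + o{\left(-49 \right)}} = \frac{1}{- \frac{1}{32419} - 49} = \frac{1}{- \frac{1588532}{32419}} = - \frac{32419}{1588532}$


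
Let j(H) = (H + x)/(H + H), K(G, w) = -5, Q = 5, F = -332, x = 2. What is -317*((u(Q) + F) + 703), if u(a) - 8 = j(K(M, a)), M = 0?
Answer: -1202381/10 ≈ -1.2024e+5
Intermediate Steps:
j(H) = (2 + H)/(2*H) (j(H) = (H + 2)/(H + H) = (2 + H)/((2*H)) = (2 + H)*(1/(2*H)) = (2 + H)/(2*H))
u(a) = 83/10 (u(a) = 8 + (½)*(2 - 5)/(-5) = 8 + (½)*(-⅕)*(-3) = 8 + 3/10 = 83/10)
-317*((u(Q) + F) + 703) = -317*((83/10 - 332) + 703) = -317*(-3237/10 + 703) = -317*3793/10 = -1202381/10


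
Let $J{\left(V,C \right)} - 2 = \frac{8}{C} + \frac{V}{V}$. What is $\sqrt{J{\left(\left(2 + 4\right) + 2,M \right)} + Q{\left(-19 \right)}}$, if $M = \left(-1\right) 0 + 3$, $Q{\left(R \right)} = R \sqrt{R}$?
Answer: $\frac{\sqrt{51 - 171 i \sqrt{19}}}{3} \approx 6.6588 - 6.2188 i$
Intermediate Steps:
$Q{\left(R \right)} = R^{\frac{3}{2}}$
$M = 3$ ($M = 0 + 3 = 3$)
$J{\left(V,C \right)} = 3 + \frac{8}{C}$ ($J{\left(V,C \right)} = 2 + \left(\frac{8}{C} + \frac{V}{V}\right) = 2 + \left(\frac{8}{C} + 1\right) = 2 + \left(1 + \frac{8}{C}\right) = 3 + \frac{8}{C}$)
$\sqrt{J{\left(\left(2 + 4\right) + 2,M \right)} + Q{\left(-19 \right)}} = \sqrt{\left(3 + \frac{8}{3}\right) + \left(-19\right)^{\frac{3}{2}}} = \sqrt{\left(3 + 8 \cdot \frac{1}{3}\right) - 19 i \sqrt{19}} = \sqrt{\left(3 + \frac{8}{3}\right) - 19 i \sqrt{19}} = \sqrt{\frac{17}{3} - 19 i \sqrt{19}}$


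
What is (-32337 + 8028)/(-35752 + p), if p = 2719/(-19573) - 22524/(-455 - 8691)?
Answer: 2175833660661/3199858029269 ≈ 0.67998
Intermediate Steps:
p = 207997139/89507329 (p = 2719*(-1/19573) - 22524/(-9146) = -2719/19573 - 22524*(-1/9146) = -2719/19573 + 11262/4573 = 207997139/89507329 ≈ 2.3238)
(-32337 + 8028)/(-35752 + p) = (-32337 + 8028)/(-35752 + 207997139/89507329) = -24309/(-3199858029269/89507329) = -24309*(-89507329/3199858029269) = 2175833660661/3199858029269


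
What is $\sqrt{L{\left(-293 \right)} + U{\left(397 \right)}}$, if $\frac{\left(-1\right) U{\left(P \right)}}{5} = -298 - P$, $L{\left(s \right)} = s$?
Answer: $\sqrt{3182} \approx 56.409$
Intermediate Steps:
$U{\left(P \right)} = 1490 + 5 P$ ($U{\left(P \right)} = - 5 \left(-298 - P\right) = 1490 + 5 P$)
$\sqrt{L{\left(-293 \right)} + U{\left(397 \right)}} = \sqrt{-293 + \left(1490 + 5 \cdot 397\right)} = \sqrt{-293 + \left(1490 + 1985\right)} = \sqrt{-293 + 3475} = \sqrt{3182}$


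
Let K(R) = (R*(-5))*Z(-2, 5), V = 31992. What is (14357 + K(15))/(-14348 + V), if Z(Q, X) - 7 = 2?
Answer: 6841/8822 ≈ 0.77545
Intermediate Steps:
Z(Q, X) = 9 (Z(Q, X) = 7 + 2 = 9)
K(R) = -45*R (K(R) = (R*(-5))*9 = -5*R*9 = -45*R)
(14357 + K(15))/(-14348 + V) = (14357 - 45*15)/(-14348 + 31992) = (14357 - 675)/17644 = 13682*(1/17644) = 6841/8822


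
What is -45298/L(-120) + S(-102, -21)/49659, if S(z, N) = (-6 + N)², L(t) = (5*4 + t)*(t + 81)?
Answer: -374435047/32278350 ≈ -11.600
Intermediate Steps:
L(t) = (20 + t)*(81 + t)
-45298/L(-120) + S(-102, -21)/49659 = -45298/(1620 + (-120)² + 101*(-120)) + (-6 - 21)²/49659 = -45298/(1620 + 14400 - 12120) + (-27)²*(1/49659) = -45298/3900 + 729*(1/49659) = -45298*1/3900 + 243/16553 = -22649/1950 + 243/16553 = -374435047/32278350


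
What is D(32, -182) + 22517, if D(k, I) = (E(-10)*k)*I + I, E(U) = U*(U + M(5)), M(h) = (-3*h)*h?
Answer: -4928065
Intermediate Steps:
M(h) = -3*h**2
E(U) = U*(-75 + U) (E(U) = U*(U - 3*5**2) = U*(U - 3*25) = U*(U - 75) = U*(-75 + U))
D(k, I) = I + 850*I*k (D(k, I) = ((-10*(-75 - 10))*k)*I + I = ((-10*(-85))*k)*I + I = (850*k)*I + I = 850*I*k + I = I + 850*I*k)
D(32, -182) + 22517 = -182*(1 + 850*32) + 22517 = -182*(1 + 27200) + 22517 = -182*27201 + 22517 = -4950582 + 22517 = -4928065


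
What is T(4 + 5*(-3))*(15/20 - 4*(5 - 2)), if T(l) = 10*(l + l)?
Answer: 2475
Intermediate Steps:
T(l) = 20*l (T(l) = 10*(2*l) = 20*l)
T(4 + 5*(-3))*(15/20 - 4*(5 - 2)) = (20*(4 + 5*(-3)))*(15/20 - 4*(5 - 2)) = (20*(4 - 15))*(15*(1/20) - 4*3) = (20*(-11))*(3/4 - 12) = -220*(-45/4) = 2475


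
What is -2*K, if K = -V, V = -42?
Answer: -84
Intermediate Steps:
K = 42 (K = -1*(-42) = 42)
-2*K = -2*42 = -84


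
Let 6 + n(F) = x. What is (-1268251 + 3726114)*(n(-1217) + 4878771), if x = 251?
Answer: 11991952902808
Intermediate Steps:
n(F) = 245 (n(F) = -6 + 251 = 245)
(-1268251 + 3726114)*(n(-1217) + 4878771) = (-1268251 + 3726114)*(245 + 4878771) = 2457863*4879016 = 11991952902808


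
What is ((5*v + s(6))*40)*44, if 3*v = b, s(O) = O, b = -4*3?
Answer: -24640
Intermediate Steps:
b = -12
v = -4 (v = (1/3)*(-12) = -4)
((5*v + s(6))*40)*44 = ((5*(-4) + 6)*40)*44 = ((-20 + 6)*40)*44 = -14*40*44 = -560*44 = -24640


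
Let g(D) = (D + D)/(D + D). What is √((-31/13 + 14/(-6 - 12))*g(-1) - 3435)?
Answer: I*√5229445/39 ≈ 58.636*I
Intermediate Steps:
g(D) = 1 (g(D) = (2*D)/((2*D)) = (2*D)*(1/(2*D)) = 1)
√((-31/13 + 14/(-6 - 12))*g(-1) - 3435) = √((-31/13 + 14/(-6 - 12))*1 - 3435) = √((-31*1/13 + 14/(-18))*1 - 3435) = √((-31/13 + 14*(-1/18))*1 - 3435) = √((-31/13 - 7/9)*1 - 3435) = √(-370/117*1 - 3435) = √(-370/117 - 3435) = √(-402265/117) = I*√5229445/39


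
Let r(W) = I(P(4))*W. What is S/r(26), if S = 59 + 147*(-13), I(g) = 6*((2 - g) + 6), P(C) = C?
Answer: -463/156 ≈ -2.9679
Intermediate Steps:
I(g) = 48 - 6*g (I(g) = 6*(8 - g) = 48 - 6*g)
r(W) = 24*W (r(W) = (48 - 6*4)*W = (48 - 24)*W = 24*W)
S = -1852 (S = 59 - 1911 = -1852)
S/r(26) = -1852/(24*26) = -1852/624 = -1852*1/624 = -463/156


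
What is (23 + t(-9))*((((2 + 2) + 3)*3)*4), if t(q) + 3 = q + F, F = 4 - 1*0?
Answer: 1260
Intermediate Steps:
F = 4 (F = 4 + 0 = 4)
t(q) = 1 + q (t(q) = -3 + (q + 4) = -3 + (4 + q) = 1 + q)
(23 + t(-9))*((((2 + 2) + 3)*3)*4) = (23 + (1 - 9))*((((2 + 2) + 3)*3)*4) = (23 - 8)*(((4 + 3)*3)*4) = 15*((7*3)*4) = 15*(21*4) = 15*84 = 1260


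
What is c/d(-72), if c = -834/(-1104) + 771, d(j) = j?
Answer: -142003/13248 ≈ -10.719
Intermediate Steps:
c = 142003/184 (c = -834*(-1/1104) + 771 = 139/184 + 771 = 142003/184 ≈ 771.76)
c/d(-72) = (142003/184)/(-72) = (142003/184)*(-1/72) = -142003/13248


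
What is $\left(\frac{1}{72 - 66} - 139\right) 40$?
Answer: $- \frac{16660}{3} \approx -5553.3$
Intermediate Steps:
$\left(\frac{1}{72 - 66} - 139\right) 40 = \left(\frac{1}{6} - 139\right) 40 = \left(- \frac{833}{6}\right) 40 = - \frac{16660}{3}$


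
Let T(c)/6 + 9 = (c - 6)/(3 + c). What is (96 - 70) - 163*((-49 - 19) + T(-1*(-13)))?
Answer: 155873/8 ≈ 19484.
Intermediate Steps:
T(c) = -54 + 6*(-6 + c)/(3 + c) (T(c) = -54 + 6*((c - 6)/(3 + c)) = -54 + 6*((-6 + c)/(3 + c)) = -54 + 6*(-6 + c)/(3 + c))
(96 - 70) - 163*((-49 - 19) + T(-1*(-13))) = (96 - 70) - 163*((-49 - 19) + 6*(-33 - (-8)*(-13))/(3 - 1*(-13))) = 26 - 163*(-68 + 6*(-33 - 8*13)/(3 + 13)) = 26 - 163*(-68 + 6*(-33 - 104)/16) = 26 - 163*(-68 + 6*(1/16)*(-137)) = 26 - 163*(-68 - 411/8) = 26 - 163*(-955/8) = 26 + 155665/8 = 155873/8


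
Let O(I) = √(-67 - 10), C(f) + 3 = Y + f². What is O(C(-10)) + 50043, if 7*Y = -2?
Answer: 50043 + I*√77 ≈ 50043.0 + 8.775*I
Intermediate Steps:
Y = -2/7 (Y = (⅐)*(-2) = -2/7 ≈ -0.28571)
C(f) = -23/7 + f² (C(f) = -3 + (-2/7 + f²) = -23/7 + f²)
O(I) = I*√77 (O(I) = √(-77) = I*√77)
O(C(-10)) + 50043 = I*√77 + 50043 = 50043 + I*√77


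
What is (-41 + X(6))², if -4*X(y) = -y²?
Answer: 1024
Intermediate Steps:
X(y) = y²/4 (X(y) = -(-1)*y²/4 = y²/4)
(-41 + X(6))² = (-41 + (¼)*6²)² = (-41 + (¼)*36)² = (-41 + 9)² = (-32)² = 1024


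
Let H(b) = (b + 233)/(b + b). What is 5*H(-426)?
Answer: 965/852 ≈ 1.1326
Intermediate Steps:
H(b) = (233 + b)/(2*b) (H(b) = (233 + b)/((2*b)) = (233 + b)*(1/(2*b)) = (233 + b)/(2*b))
5*H(-426) = 5*((½)*(233 - 426)/(-426)) = 5*((½)*(-1/426)*(-193)) = 5*(193/852) = 965/852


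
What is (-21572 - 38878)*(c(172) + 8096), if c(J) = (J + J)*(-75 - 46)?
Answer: 2026767600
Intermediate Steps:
c(J) = -242*J (c(J) = (2*J)*(-121) = -242*J)
(-21572 - 38878)*(c(172) + 8096) = (-21572 - 38878)*(-242*172 + 8096) = -60450*(-41624 + 8096) = -60450*(-33528) = 2026767600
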